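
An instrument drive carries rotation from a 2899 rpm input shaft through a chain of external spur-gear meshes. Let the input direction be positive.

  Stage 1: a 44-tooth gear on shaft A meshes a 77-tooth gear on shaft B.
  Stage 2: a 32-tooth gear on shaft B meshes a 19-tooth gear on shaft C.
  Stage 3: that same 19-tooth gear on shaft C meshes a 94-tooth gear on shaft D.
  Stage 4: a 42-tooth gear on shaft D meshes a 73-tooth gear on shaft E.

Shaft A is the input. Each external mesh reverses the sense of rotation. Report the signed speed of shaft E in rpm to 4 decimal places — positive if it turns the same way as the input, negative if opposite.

+324.4582 rpm (same as input, |ω| = 324.4582 rpm)

Stage 1 [44T→77T]: ω = 2899.0000×44/77 = 1656.5714 rpm, dir flips to −; running = −1656.5714
Stage 2 [32T→19T]: ω = 1656.5714×32/19 = 2790.0150 rpm, dir flips to +; running = +2790.0150
Stage 3 [19T→94T]: ω = 2790.0150×19/94 = 563.9392 rpm, dir flips to −; running = −563.9392
Stage 4 [42T→73T]: ω = 563.9392×42/73 = 324.4582 rpm, dir flips to +; running = +324.4582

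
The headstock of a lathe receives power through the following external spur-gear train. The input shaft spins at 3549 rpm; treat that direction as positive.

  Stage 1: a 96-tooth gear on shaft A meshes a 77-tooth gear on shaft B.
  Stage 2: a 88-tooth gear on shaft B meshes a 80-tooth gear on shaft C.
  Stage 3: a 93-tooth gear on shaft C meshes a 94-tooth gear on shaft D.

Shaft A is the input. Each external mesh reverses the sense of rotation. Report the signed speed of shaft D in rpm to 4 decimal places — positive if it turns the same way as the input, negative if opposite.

Stage 1 [96T→77T]: ω = 3549.0000×96/77 = 4424.7273 rpm, dir flips to −; running = −4424.7273
Stage 2 [88T→80T]: ω = 4424.7273×88/80 = 4867.2000 rpm, dir flips to +; running = +4867.2000
Stage 3 [93T→94T]: ω = 4867.2000×93/94 = 4815.4213 rpm, dir flips to −; running = −4815.4213

-4815.4213 rpm (opposite to input, |ω| = 4815.4213 rpm)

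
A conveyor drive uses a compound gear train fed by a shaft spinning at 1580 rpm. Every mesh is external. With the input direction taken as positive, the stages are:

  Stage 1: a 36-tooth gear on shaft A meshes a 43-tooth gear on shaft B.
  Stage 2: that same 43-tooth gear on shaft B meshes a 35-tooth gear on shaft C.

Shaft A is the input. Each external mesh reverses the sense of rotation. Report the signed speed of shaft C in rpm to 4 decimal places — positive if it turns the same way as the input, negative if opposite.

Stage 1 [36T→43T]: ω = 1580.0000×36/43 = 1322.7907 rpm, dir flips to −; running = −1322.7907
Stage 2 [43T→35T]: ω = 1322.7907×43/35 = 1625.1429 rpm, dir flips to +; running = +1625.1429

+1625.1429 rpm (same as input, |ω| = 1625.1429 rpm)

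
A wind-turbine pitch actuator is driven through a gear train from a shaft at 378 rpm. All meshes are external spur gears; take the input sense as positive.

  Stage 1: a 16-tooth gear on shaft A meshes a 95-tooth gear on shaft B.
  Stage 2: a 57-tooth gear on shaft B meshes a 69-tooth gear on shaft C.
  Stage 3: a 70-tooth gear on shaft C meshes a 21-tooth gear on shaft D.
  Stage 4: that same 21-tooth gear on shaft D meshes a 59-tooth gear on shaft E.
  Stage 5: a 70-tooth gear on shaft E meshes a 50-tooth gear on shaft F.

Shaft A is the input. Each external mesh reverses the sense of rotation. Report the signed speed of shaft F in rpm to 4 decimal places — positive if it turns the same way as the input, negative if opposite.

-87.3550 rpm (opposite to input, |ω| = 87.3550 rpm)

Stage 1 [16T→95T]: ω = 378.0000×16/95 = 63.6632 rpm, dir flips to −; running = −63.6632
Stage 2 [57T→69T]: ω = 63.6632×57/69 = 52.5913 rpm, dir flips to +; running = +52.5913
Stage 3 [70T→21T]: ω = 52.5913×70/21 = 175.3043 rpm, dir flips to −; running = −175.3043
Stage 4 [21T→59T]: ω = 175.3043×21/59 = 62.3965 rpm, dir flips to +; running = +62.3965
Stage 5 [70T→50T]: ω = 62.3965×70/50 = 87.3550 rpm, dir flips to −; running = −87.3550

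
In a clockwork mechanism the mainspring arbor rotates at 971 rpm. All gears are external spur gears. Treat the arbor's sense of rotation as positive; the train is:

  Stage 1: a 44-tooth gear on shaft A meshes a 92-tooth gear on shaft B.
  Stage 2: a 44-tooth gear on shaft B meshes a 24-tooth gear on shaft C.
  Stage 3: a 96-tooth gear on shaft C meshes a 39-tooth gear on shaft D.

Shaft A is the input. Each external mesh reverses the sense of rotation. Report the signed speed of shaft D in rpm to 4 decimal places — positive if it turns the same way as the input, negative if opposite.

-2095.7146 rpm (opposite to input, |ω| = 2095.7146 rpm)

Stage 1 [44T→92T]: ω = 971.0000×44/92 = 464.3913 rpm, dir flips to −; running = −464.3913
Stage 2 [44T→24T]: ω = 464.3913×44/24 = 851.3841 rpm, dir flips to +; running = +851.3841
Stage 3 [96T→39T]: ω = 851.3841×96/39 = 2095.7146 rpm, dir flips to −; running = −2095.7146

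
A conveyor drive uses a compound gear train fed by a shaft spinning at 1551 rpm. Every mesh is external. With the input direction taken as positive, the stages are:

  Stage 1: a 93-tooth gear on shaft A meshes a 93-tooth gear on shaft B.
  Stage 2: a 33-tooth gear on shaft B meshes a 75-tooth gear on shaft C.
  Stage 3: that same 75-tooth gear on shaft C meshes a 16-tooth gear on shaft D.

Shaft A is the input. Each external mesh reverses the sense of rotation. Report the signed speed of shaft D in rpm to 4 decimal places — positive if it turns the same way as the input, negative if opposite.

-3198.9375 rpm (opposite to input, |ω| = 3198.9375 rpm)

Stage 1 [93T→93T]: ω = 1551.0000×93/93 = 1551.0000 rpm, dir flips to −; running = −1551.0000
Stage 2 [33T→75T]: ω = 1551.0000×33/75 = 682.4400 rpm, dir flips to +; running = +682.4400
Stage 3 [75T→16T]: ω = 682.4400×75/16 = 3198.9375 rpm, dir flips to −; running = −3198.9375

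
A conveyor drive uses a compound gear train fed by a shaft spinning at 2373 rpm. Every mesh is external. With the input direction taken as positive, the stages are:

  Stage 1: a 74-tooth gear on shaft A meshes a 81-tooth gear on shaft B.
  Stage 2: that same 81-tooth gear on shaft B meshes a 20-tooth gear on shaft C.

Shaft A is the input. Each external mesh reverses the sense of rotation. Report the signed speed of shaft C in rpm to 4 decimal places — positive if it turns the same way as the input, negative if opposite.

+8780.1000 rpm (same as input, |ω| = 8780.1000 rpm)

Stage 1 [74T→81T]: ω = 2373.0000×74/81 = 2167.9259 rpm, dir flips to −; running = −2167.9259
Stage 2 [81T→20T]: ω = 2167.9259×81/20 = 8780.1000 rpm, dir flips to +; running = +8780.1000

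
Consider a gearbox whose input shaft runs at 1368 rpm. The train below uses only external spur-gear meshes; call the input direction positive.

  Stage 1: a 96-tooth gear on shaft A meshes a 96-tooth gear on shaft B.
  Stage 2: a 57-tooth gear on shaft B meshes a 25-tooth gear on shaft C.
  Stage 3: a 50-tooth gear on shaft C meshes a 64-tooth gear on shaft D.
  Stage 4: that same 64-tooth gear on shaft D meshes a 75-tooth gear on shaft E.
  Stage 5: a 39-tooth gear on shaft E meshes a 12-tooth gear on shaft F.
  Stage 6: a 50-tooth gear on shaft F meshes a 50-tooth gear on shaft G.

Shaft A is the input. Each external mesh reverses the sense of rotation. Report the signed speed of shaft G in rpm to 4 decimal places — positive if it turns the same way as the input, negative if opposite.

+6757.9200 rpm (same as input, |ω| = 6757.9200 rpm)

Stage 1 [96T→96T]: ω = 1368.0000×96/96 = 1368.0000 rpm, dir flips to −; running = −1368.0000
Stage 2 [57T→25T]: ω = 1368.0000×57/25 = 3119.0400 rpm, dir flips to +; running = +3119.0400
Stage 3 [50T→64T]: ω = 3119.0400×50/64 = 2436.7500 rpm, dir flips to −; running = −2436.7500
Stage 4 [64T→75T]: ω = 2436.7500×64/75 = 2079.3600 rpm, dir flips to +; running = +2079.3600
Stage 5 [39T→12T]: ω = 2079.3600×39/12 = 6757.9200 rpm, dir flips to −; running = −6757.9200
Stage 6 [50T→50T]: ω = 6757.9200×50/50 = 6757.9200 rpm, dir flips to +; running = +6757.9200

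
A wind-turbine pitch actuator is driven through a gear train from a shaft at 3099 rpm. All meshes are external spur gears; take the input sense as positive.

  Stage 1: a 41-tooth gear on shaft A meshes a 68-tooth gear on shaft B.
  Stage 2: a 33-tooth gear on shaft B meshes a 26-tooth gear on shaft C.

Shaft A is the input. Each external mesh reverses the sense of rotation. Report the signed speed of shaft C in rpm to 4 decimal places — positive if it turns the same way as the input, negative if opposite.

+2371.5764 rpm (same as input, |ω| = 2371.5764 rpm)

Stage 1 [41T→68T]: ω = 3099.0000×41/68 = 1868.5147 rpm, dir flips to −; running = −1868.5147
Stage 2 [33T→26T]: ω = 1868.5147×33/26 = 2371.5764 rpm, dir flips to +; running = +2371.5764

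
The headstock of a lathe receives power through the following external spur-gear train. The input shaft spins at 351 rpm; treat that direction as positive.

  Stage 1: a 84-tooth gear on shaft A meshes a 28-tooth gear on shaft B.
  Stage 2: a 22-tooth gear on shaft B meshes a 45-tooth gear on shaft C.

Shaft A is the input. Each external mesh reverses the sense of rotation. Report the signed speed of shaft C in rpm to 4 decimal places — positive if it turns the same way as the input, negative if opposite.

Stage 1 [84T→28T]: ω = 351.0000×84/28 = 1053.0000 rpm, dir flips to −; running = −1053.0000
Stage 2 [22T→45T]: ω = 1053.0000×22/45 = 514.8000 rpm, dir flips to +; running = +514.8000

+514.8000 rpm (same as input, |ω| = 514.8000 rpm)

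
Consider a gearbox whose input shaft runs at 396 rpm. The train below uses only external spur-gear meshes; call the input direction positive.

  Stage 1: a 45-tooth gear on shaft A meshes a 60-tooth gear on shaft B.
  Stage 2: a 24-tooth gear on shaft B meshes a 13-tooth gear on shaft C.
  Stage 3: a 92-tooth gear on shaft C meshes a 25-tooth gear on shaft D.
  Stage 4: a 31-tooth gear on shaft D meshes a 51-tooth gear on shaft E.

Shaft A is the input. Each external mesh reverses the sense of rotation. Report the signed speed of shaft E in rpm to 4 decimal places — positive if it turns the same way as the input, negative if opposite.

Stage 1 [45T→60T]: ω = 396.0000×45/60 = 297.0000 rpm, dir flips to −; running = −297.0000
Stage 2 [24T→13T]: ω = 297.0000×24/13 = 548.3077 rpm, dir flips to +; running = +548.3077
Stage 3 [92T→25T]: ω = 548.3077×92/25 = 2017.7723 rpm, dir flips to −; running = −2017.7723
Stage 4 [31T→51T]: ω = 2017.7723×31/51 = 1226.4890 rpm, dir flips to +; running = +1226.4890

+1226.4890 rpm (same as input, |ω| = 1226.4890 rpm)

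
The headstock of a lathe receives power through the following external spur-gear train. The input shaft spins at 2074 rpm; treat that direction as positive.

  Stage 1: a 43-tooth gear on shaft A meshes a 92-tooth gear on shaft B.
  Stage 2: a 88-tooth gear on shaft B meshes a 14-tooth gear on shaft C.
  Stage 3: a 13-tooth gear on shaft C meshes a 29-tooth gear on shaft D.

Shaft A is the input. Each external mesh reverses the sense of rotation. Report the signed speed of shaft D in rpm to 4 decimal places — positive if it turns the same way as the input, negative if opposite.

Stage 1 [43T→92T]: ω = 2074.0000×43/92 = 969.3696 rpm, dir flips to −; running = −969.3696
Stage 2 [88T→14T]: ω = 969.3696×88/14 = 6093.1801 rpm, dir flips to +; running = +6093.1801
Stage 3 [13T→29T]: ω = 6093.1801×13/29 = 2731.4256 rpm, dir flips to −; running = −2731.4256

-2731.4256 rpm (opposite to input, |ω| = 2731.4256 rpm)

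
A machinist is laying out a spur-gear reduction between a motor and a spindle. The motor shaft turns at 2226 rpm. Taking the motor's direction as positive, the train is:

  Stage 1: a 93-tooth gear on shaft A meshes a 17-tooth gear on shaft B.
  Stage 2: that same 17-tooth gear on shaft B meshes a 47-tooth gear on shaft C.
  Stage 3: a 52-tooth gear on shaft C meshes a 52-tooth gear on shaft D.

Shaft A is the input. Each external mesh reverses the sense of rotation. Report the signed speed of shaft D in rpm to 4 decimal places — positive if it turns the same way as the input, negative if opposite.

Stage 1 [93T→17T]: ω = 2226.0000×93/17 = 12177.5294 rpm, dir flips to −; running = −12177.5294
Stage 2 [17T→47T]: ω = 12177.5294×17/47 = 4404.6383 rpm, dir flips to +; running = +4404.6383
Stage 3 [52T→52T]: ω = 4404.6383×52/52 = 4404.6383 rpm, dir flips to −; running = −4404.6383

-4404.6383 rpm (opposite to input, |ω| = 4404.6383 rpm)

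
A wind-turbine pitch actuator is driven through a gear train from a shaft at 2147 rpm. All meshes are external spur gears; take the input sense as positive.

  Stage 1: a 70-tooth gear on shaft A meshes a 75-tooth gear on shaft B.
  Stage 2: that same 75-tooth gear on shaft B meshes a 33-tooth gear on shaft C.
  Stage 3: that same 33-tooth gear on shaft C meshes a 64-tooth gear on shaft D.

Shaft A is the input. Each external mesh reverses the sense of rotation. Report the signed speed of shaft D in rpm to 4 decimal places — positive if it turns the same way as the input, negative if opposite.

-2348.2812 rpm (opposite to input, |ω| = 2348.2812 rpm)

Stage 1 [70T→75T]: ω = 2147.0000×70/75 = 2003.8667 rpm, dir flips to −; running = −2003.8667
Stage 2 [75T→33T]: ω = 2003.8667×75/33 = 4554.2424 rpm, dir flips to +; running = +4554.2424
Stage 3 [33T→64T]: ω = 4554.2424×33/64 = 2348.2812 rpm, dir flips to −; running = −2348.2812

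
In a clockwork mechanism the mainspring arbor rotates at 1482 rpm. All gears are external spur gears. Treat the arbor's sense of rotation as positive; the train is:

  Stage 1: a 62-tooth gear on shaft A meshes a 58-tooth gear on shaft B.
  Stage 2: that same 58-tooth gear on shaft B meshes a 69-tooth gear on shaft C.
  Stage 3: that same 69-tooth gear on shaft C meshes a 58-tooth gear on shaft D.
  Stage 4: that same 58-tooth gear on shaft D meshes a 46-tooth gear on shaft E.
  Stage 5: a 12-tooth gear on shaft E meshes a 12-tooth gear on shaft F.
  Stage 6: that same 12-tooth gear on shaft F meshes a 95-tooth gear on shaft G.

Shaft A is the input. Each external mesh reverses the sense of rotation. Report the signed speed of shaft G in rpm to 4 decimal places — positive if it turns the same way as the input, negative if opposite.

+252.3130 rpm (same as input, |ω| = 252.3130 rpm)

Stage 1 [62T→58T]: ω = 1482.0000×62/58 = 1584.2069 rpm, dir flips to −; running = −1584.2069
Stage 2 [58T→69T]: ω = 1584.2069×58/69 = 1331.6522 rpm, dir flips to +; running = +1331.6522
Stage 3 [69T→58T]: ω = 1331.6522×69/58 = 1584.2069 rpm, dir flips to −; running = −1584.2069
Stage 4 [58T→46T]: ω = 1584.2069×58/46 = 1997.4783 rpm, dir flips to +; running = +1997.4783
Stage 5 [12T→12T]: ω = 1997.4783×12/12 = 1997.4783 rpm, dir flips to −; running = −1997.4783
Stage 6 [12T→95T]: ω = 1997.4783×12/95 = 252.3130 rpm, dir flips to +; running = +252.3130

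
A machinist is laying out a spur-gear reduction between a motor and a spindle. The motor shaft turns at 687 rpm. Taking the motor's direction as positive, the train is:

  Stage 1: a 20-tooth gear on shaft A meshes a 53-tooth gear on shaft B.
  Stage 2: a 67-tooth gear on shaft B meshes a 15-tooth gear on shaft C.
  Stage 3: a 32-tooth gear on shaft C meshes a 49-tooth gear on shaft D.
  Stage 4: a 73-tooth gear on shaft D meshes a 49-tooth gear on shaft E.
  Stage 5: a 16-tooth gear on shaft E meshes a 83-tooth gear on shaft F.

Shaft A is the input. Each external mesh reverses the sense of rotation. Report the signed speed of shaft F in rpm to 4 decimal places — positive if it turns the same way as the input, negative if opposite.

-217.1786 rpm (opposite to input, |ω| = 217.1786 rpm)

Stage 1 [20T→53T]: ω = 687.0000×20/53 = 259.2453 rpm, dir flips to −; running = −259.2453
Stage 2 [67T→15T]: ω = 259.2453×67/15 = 1157.9623 rpm, dir flips to +; running = +1157.9623
Stage 3 [32T→49T]: ω = 1157.9623×32/49 = 756.2203 rpm, dir flips to −; running = −756.2203
Stage 4 [73T→49T]: ω = 756.2203×73/49 = 1126.6138 rpm, dir flips to +; running = +1126.6138
Stage 5 [16T→83T]: ω = 1126.6138×16/83 = 217.1786 rpm, dir flips to −; running = −217.1786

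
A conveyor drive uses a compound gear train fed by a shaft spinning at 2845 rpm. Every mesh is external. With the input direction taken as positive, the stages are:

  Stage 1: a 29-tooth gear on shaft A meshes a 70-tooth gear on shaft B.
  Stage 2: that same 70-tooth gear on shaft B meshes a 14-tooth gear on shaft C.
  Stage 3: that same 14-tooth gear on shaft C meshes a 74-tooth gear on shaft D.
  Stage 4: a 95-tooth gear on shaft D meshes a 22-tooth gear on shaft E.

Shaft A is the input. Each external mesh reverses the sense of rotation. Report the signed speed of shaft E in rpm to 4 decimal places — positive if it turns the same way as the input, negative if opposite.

Stage 1 [29T→70T]: ω = 2845.0000×29/70 = 1178.6429 rpm, dir flips to −; running = −1178.6429
Stage 2 [70T→14T]: ω = 1178.6429×70/14 = 5893.2143 rpm, dir flips to +; running = +5893.2143
Stage 3 [14T→74T]: ω = 5893.2143×14/74 = 1114.9324 rpm, dir flips to −; running = −1114.9324
Stage 4 [95T→22T]: ω = 1114.9324×95/22 = 4814.4810 rpm, dir flips to +; running = +4814.4810

+4814.4810 rpm (same as input, |ω| = 4814.4810 rpm)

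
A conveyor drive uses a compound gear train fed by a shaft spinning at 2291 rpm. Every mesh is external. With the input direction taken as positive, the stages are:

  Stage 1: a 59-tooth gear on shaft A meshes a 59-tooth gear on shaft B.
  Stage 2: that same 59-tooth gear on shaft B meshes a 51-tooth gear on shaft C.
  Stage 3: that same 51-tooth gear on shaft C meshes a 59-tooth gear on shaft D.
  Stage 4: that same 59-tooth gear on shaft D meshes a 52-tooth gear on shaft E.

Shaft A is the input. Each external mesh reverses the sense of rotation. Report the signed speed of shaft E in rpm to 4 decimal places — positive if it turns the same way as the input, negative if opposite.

+2599.4038 rpm (same as input, |ω| = 2599.4038 rpm)

Stage 1 [59T→59T]: ω = 2291.0000×59/59 = 2291.0000 rpm, dir flips to −; running = −2291.0000
Stage 2 [59T→51T]: ω = 2291.0000×59/51 = 2650.3725 rpm, dir flips to +; running = +2650.3725
Stage 3 [51T→59T]: ω = 2650.3725×51/59 = 2291.0000 rpm, dir flips to −; running = −2291.0000
Stage 4 [59T→52T]: ω = 2291.0000×59/52 = 2599.4038 rpm, dir flips to +; running = +2599.4038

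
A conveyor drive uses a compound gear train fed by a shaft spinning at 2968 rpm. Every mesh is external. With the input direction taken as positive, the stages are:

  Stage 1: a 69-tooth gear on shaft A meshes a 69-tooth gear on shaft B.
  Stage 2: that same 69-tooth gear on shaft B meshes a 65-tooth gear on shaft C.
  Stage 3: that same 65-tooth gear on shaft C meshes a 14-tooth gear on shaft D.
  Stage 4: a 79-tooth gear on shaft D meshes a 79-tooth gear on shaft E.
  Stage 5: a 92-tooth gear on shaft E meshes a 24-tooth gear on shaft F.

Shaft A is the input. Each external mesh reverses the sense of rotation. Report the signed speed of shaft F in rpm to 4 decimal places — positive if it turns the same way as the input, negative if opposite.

-56074.0000 rpm (opposite to input, |ω| = 56074.0000 rpm)

Stage 1 [69T→69T]: ω = 2968.0000×69/69 = 2968.0000 rpm, dir flips to −; running = −2968.0000
Stage 2 [69T→65T]: ω = 2968.0000×69/65 = 3150.6462 rpm, dir flips to +; running = +3150.6462
Stage 3 [65T→14T]: ω = 3150.6462×65/14 = 14628.0000 rpm, dir flips to −; running = −14628.0000
Stage 4 [79T→79T]: ω = 14628.0000×79/79 = 14628.0000 rpm, dir flips to +; running = +14628.0000
Stage 5 [92T→24T]: ω = 14628.0000×92/24 = 56074.0000 rpm, dir flips to −; running = −56074.0000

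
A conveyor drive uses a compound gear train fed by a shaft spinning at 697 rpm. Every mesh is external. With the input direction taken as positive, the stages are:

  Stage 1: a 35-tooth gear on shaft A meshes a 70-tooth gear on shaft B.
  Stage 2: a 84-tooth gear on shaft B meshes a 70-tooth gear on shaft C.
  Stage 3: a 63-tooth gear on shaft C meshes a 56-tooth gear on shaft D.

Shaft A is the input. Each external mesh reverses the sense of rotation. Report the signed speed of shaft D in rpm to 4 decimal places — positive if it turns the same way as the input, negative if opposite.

Stage 1 [35T→70T]: ω = 697.0000×35/70 = 348.5000 rpm, dir flips to −; running = −348.5000
Stage 2 [84T→70T]: ω = 348.5000×84/70 = 418.2000 rpm, dir flips to +; running = +418.2000
Stage 3 [63T→56T]: ω = 418.2000×63/56 = 470.4750 rpm, dir flips to −; running = −470.4750

-470.4750 rpm (opposite to input, |ω| = 470.4750 rpm)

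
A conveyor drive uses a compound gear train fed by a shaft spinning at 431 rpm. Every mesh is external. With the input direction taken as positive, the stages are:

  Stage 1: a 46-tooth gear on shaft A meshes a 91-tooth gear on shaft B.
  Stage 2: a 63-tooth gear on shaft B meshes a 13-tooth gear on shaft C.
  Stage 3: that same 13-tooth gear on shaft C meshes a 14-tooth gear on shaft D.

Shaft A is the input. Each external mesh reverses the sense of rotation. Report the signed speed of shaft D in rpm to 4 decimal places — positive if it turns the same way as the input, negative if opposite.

Stage 1 [46T→91T]: ω = 431.0000×46/91 = 217.8681 rpm, dir flips to −; running = −217.8681
Stage 2 [63T→13T]: ω = 217.8681×63/13 = 1055.8225 rpm, dir flips to +; running = +1055.8225
Stage 3 [13T→14T]: ω = 1055.8225×13/14 = 980.4066 rpm, dir flips to −; running = −980.4066

-980.4066 rpm (opposite to input, |ω| = 980.4066 rpm)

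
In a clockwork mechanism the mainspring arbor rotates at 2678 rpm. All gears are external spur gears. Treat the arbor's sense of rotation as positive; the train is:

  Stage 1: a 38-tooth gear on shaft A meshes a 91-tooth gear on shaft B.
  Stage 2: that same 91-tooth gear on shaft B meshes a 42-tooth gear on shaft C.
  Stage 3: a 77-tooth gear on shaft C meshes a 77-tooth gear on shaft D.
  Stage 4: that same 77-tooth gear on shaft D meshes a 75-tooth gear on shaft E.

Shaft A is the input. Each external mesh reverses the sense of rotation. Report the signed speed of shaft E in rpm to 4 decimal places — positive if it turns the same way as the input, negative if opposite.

+2487.5644 rpm (same as input, |ω| = 2487.5644 rpm)

Stage 1 [38T→91T]: ω = 2678.0000×38/91 = 1118.2857 rpm, dir flips to −; running = −1118.2857
Stage 2 [91T→42T]: ω = 1118.2857×91/42 = 2422.9524 rpm, dir flips to +; running = +2422.9524
Stage 3 [77T→77T]: ω = 2422.9524×77/77 = 2422.9524 rpm, dir flips to −; running = −2422.9524
Stage 4 [77T→75T]: ω = 2422.9524×77/75 = 2487.5644 rpm, dir flips to +; running = +2487.5644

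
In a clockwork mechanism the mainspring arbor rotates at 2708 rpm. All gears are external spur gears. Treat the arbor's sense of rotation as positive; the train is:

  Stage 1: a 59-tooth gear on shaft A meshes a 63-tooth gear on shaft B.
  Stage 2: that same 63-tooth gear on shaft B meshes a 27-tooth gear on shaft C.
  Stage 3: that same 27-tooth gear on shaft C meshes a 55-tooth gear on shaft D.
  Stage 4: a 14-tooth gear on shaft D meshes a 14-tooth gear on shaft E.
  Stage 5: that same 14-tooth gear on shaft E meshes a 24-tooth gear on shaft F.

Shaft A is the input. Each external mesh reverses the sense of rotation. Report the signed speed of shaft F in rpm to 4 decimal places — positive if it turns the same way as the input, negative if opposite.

Stage 1 [59T→63T]: ω = 2708.0000×59/63 = 2536.0635 rpm, dir flips to −; running = −2536.0635
Stage 2 [63T→27T]: ω = 2536.0635×63/27 = 5917.4815 rpm, dir flips to +; running = +5917.4815
Stage 3 [27T→55T]: ω = 5917.4815×27/55 = 2904.9455 rpm, dir flips to −; running = −2904.9455
Stage 4 [14T→14T]: ω = 2904.9455×14/14 = 2904.9455 rpm, dir flips to +; running = +2904.9455
Stage 5 [14T→24T]: ω = 2904.9455×14/24 = 1694.5515 rpm, dir flips to −; running = −1694.5515

-1694.5515 rpm (opposite to input, |ω| = 1694.5515 rpm)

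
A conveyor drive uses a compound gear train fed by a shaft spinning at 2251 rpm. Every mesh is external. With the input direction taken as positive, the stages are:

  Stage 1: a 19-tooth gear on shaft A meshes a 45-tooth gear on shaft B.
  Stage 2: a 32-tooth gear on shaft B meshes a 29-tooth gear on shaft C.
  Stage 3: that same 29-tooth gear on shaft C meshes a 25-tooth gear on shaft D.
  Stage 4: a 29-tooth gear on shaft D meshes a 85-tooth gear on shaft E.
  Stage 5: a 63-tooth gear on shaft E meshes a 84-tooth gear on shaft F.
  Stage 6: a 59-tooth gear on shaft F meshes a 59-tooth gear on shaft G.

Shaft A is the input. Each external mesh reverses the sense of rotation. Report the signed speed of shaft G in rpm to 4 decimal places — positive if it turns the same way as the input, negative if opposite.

+311.2912 rpm (same as input, |ω| = 311.2912 rpm)

Stage 1 [19T→45T]: ω = 2251.0000×19/45 = 950.4222 rpm, dir flips to −; running = −950.4222
Stage 2 [32T→29T]: ω = 950.4222×32/29 = 1048.7418 rpm, dir flips to +; running = +1048.7418
Stage 3 [29T→25T]: ω = 1048.7418×29/25 = 1216.5404 rpm, dir flips to −; running = −1216.5404
Stage 4 [29T→85T]: ω = 1216.5404×29/85 = 415.0550 rpm, dir flips to +; running = +415.0550
Stage 5 [63T→84T]: ω = 415.0550×63/84 = 311.2912 rpm, dir flips to −; running = −311.2912
Stage 6 [59T→59T]: ω = 311.2912×59/59 = 311.2912 rpm, dir flips to +; running = +311.2912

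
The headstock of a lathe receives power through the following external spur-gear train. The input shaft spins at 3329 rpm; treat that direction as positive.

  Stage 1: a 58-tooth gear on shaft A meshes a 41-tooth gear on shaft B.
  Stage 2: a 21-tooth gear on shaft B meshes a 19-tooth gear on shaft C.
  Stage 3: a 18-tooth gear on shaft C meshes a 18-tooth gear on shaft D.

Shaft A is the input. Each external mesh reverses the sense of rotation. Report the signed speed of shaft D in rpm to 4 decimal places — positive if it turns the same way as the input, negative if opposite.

Stage 1 [58T→41T]: ω = 3329.0000×58/41 = 4709.3171 rpm, dir flips to −; running = −4709.3171
Stage 2 [21T→19T]: ω = 4709.3171×21/19 = 5205.0347 rpm, dir flips to +; running = +5205.0347
Stage 3 [18T→18T]: ω = 5205.0347×18/18 = 5205.0347 rpm, dir flips to −; running = −5205.0347

-5205.0347 rpm (opposite to input, |ω| = 5205.0347 rpm)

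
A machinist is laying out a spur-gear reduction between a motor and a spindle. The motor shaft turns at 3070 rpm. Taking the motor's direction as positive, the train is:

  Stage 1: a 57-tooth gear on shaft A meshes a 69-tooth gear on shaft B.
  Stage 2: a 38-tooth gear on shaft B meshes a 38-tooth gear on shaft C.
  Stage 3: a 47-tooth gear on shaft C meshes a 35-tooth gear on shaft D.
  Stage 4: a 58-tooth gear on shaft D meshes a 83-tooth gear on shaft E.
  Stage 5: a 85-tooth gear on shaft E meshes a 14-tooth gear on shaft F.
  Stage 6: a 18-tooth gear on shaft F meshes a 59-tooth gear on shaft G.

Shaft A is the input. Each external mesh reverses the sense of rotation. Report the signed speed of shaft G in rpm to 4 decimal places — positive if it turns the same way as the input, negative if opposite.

Stage 1 [57T→69T]: ω = 3070.0000×57/69 = 2536.0870 rpm, dir flips to −; running = −2536.0870
Stage 2 [38T→38T]: ω = 2536.0870×38/38 = 2536.0870 rpm, dir flips to +; running = +2536.0870
Stage 3 [47T→35T]: ω = 2536.0870×47/35 = 3405.6025 rpm, dir flips to −; running = −3405.6025
Stage 4 [58T→83T]: ω = 3405.6025×58/83 = 2379.8186 rpm, dir flips to +; running = +2379.8186
Stage 5 [85T→14T]: ω = 2379.8186×85/14 = 14448.8987 rpm, dir flips to −; running = −14448.8987
Stage 6 [18T→59T]: ω = 14448.8987×18/59 = 4408.1386 rpm, dir flips to +; running = +4408.1386

+4408.1386 rpm (same as input, |ω| = 4408.1386 rpm)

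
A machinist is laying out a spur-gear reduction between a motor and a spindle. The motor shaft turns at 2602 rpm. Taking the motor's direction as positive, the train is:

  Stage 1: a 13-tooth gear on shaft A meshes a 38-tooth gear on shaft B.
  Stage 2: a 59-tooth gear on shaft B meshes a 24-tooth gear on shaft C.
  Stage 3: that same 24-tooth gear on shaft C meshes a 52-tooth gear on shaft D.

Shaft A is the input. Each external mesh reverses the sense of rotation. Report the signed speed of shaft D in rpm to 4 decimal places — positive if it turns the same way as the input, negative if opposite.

Stage 1 [13T→38T]: ω = 2602.0000×13/38 = 890.1579 rpm, dir flips to −; running = −890.1579
Stage 2 [59T→24T]: ω = 890.1579×59/24 = 2188.3048 rpm, dir flips to +; running = +2188.3048
Stage 3 [24T→52T]: ω = 2188.3048×24/52 = 1009.9868 rpm, dir flips to −; running = −1009.9868

-1009.9868 rpm (opposite to input, |ω| = 1009.9868 rpm)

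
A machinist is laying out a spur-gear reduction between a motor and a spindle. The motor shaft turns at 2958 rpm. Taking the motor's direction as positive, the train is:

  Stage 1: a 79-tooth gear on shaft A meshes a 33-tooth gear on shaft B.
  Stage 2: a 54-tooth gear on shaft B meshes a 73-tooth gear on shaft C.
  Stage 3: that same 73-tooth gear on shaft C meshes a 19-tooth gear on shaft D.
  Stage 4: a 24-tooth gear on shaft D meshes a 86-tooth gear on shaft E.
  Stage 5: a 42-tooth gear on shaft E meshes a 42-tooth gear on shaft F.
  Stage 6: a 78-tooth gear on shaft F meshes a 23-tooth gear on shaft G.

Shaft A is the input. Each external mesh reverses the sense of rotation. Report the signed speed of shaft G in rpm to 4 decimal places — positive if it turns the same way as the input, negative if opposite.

Stage 1 [79T→33T]: ω = 2958.0000×79/33 = 7081.2727 rpm, dir flips to −; running = −7081.2727
Stage 2 [54T→73T]: ω = 7081.2727×54/73 = 5238.2017 rpm, dir flips to +; running = +5238.2017
Stage 3 [73T→19T]: ω = 5238.2017×73/19 = 20125.7225 rpm, dir flips to −; running = −20125.7225
Stage 4 [24T→86T]: ω = 20125.7225×24/86 = 5616.4807 rpm, dir flips to +; running = +5616.4807
Stage 5 [42T→42T]: ω = 5616.4807×42/42 = 5616.4807 rpm, dir flips to −; running = −5616.4807
Stage 6 [78T→23T]: ω = 5616.4807×78/23 = 19047.1954 rpm, dir flips to +; running = +19047.1954

+19047.1954 rpm (same as input, |ω| = 19047.1954 rpm)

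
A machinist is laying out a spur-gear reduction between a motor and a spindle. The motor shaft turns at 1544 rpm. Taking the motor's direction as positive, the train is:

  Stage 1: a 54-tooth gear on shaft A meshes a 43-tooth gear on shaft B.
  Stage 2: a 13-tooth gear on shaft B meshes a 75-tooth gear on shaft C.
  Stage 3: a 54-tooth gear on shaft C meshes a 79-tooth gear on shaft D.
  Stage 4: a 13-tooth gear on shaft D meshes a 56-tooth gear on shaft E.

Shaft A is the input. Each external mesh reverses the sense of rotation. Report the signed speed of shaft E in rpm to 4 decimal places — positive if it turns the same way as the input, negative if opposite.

Stage 1 [54T→43T]: ω = 1544.0000×54/43 = 1938.9767 rpm, dir flips to −; running = −1938.9767
Stage 2 [13T→75T]: ω = 1938.9767×13/75 = 336.0893 rpm, dir flips to +; running = +336.0893
Stage 3 [54T→79T]: ω = 336.0893×54/79 = 229.7319 rpm, dir flips to −; running = −229.7319
Stage 4 [13T→56T]: ω = 229.7319×13/56 = 53.3306 rpm, dir flips to +; running = +53.3306

+53.3306 rpm (same as input, |ω| = 53.3306 rpm)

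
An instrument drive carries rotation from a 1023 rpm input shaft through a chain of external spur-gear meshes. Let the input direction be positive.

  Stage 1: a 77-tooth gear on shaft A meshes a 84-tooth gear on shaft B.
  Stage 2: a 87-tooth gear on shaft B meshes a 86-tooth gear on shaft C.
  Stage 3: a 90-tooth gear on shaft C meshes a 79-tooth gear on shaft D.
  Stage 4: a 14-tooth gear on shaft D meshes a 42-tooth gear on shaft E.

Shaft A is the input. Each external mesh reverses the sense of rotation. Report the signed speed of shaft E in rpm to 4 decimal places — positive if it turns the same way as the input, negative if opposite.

+360.2484 rpm (same as input, |ω| = 360.2484 rpm)

Stage 1 [77T→84T]: ω = 1023.0000×77/84 = 937.7500 rpm, dir flips to −; running = −937.7500
Stage 2 [87T→86T]: ω = 937.7500×87/86 = 948.6541 rpm, dir flips to +; running = +948.6541
Stage 3 [90T→79T]: ω = 948.6541×90/79 = 1080.7451 rpm, dir flips to −; running = −1080.7451
Stage 4 [14T→42T]: ω = 1080.7451×14/42 = 360.2484 rpm, dir flips to +; running = +360.2484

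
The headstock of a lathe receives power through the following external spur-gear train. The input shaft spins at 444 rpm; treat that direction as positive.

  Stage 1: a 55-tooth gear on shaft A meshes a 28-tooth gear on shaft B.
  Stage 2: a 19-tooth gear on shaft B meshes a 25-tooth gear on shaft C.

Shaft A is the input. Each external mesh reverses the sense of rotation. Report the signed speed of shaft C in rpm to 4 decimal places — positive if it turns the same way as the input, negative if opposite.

Stage 1 [55T→28T]: ω = 444.0000×55/28 = 872.1429 rpm, dir flips to −; running = −872.1429
Stage 2 [19T→25T]: ω = 872.1429×19/25 = 662.8286 rpm, dir flips to +; running = +662.8286

+662.8286 rpm (same as input, |ω| = 662.8286 rpm)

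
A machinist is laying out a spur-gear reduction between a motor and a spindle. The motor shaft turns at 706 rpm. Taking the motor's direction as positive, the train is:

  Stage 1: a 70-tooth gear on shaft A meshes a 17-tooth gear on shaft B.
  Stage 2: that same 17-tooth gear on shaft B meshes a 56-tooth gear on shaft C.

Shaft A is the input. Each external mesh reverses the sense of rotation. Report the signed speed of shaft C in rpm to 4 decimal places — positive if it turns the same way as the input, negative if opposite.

Stage 1 [70T→17T]: ω = 706.0000×70/17 = 2907.0588 rpm, dir flips to −; running = −2907.0588
Stage 2 [17T→56T]: ω = 2907.0588×17/56 = 882.5000 rpm, dir flips to +; running = +882.5000

+882.5000 rpm (same as input, |ω| = 882.5000 rpm)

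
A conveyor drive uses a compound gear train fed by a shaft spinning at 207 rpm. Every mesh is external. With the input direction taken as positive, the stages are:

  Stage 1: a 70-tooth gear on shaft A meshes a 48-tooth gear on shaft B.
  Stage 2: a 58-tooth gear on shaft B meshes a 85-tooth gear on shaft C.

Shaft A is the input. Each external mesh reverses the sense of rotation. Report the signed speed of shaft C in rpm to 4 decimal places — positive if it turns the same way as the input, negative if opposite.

+205.9853 rpm (same as input, |ω| = 205.9853 rpm)

Stage 1 [70T→48T]: ω = 207.0000×70/48 = 301.8750 rpm, dir flips to −; running = −301.8750
Stage 2 [58T→85T]: ω = 301.8750×58/85 = 205.9853 rpm, dir flips to +; running = +205.9853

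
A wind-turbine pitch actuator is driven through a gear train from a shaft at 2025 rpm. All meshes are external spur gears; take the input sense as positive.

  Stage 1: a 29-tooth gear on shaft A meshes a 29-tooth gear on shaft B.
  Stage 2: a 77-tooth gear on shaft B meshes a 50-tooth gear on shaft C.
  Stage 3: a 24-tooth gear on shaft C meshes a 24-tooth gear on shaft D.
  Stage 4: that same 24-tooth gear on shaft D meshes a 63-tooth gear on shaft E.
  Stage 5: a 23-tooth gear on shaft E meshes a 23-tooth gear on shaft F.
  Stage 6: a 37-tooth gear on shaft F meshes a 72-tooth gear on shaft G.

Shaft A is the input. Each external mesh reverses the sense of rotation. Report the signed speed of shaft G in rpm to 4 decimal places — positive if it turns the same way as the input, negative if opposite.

+610.5000 rpm (same as input, |ω| = 610.5000 rpm)

Stage 1 [29T→29T]: ω = 2025.0000×29/29 = 2025.0000 rpm, dir flips to −; running = −2025.0000
Stage 2 [77T→50T]: ω = 2025.0000×77/50 = 3118.5000 rpm, dir flips to +; running = +3118.5000
Stage 3 [24T→24T]: ω = 3118.5000×24/24 = 3118.5000 rpm, dir flips to −; running = −3118.5000
Stage 4 [24T→63T]: ω = 3118.5000×24/63 = 1188.0000 rpm, dir flips to +; running = +1188.0000
Stage 5 [23T→23T]: ω = 1188.0000×23/23 = 1188.0000 rpm, dir flips to −; running = −1188.0000
Stage 6 [37T→72T]: ω = 1188.0000×37/72 = 610.5000 rpm, dir flips to +; running = +610.5000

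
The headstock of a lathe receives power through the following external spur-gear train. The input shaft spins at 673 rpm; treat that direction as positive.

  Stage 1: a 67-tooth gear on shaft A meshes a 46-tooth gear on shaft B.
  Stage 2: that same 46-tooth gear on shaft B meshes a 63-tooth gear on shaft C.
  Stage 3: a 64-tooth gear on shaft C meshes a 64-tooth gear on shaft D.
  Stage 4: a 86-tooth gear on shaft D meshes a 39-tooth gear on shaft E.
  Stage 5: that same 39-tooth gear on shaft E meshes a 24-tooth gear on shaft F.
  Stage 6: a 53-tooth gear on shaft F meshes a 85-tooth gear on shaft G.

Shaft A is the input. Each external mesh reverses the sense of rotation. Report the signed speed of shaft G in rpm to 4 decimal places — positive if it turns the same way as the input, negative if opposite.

Stage 1 [67T→46T]: ω = 673.0000×67/46 = 980.2391 rpm, dir flips to −; running = −980.2391
Stage 2 [46T→63T]: ω = 980.2391×46/63 = 715.7302 rpm, dir flips to +; running = +715.7302
Stage 3 [64T→64T]: ω = 715.7302×64/64 = 715.7302 rpm, dir flips to −; running = −715.7302
Stage 4 [86T→39T]: ω = 715.7302×86/39 = 1578.2768 rpm, dir flips to +; running = +1578.2768
Stage 5 [39T→24T]: ω = 1578.2768×39/24 = 2564.6997 rpm, dir flips to −; running = −2564.6997
Stage 6 [53T→85T]: ω = 2564.6997×53/85 = 1599.1657 rpm, dir flips to +; running = +1599.1657

+1599.1657 rpm (same as input, |ω| = 1599.1657 rpm)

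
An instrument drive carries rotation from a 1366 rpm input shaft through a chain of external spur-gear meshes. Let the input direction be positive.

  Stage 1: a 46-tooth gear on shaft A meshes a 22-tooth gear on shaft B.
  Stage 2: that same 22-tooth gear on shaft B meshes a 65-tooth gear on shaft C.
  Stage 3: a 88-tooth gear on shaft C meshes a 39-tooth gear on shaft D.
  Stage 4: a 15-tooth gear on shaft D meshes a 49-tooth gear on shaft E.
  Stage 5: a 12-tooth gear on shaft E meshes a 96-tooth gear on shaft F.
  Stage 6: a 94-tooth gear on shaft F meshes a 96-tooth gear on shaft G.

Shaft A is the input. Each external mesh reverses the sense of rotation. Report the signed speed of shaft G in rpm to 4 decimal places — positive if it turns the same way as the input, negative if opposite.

+81.7288 rpm (same as input, |ω| = 81.7288 rpm)

Stage 1 [46T→22T]: ω = 1366.0000×46/22 = 2856.1818 rpm, dir flips to −; running = −2856.1818
Stage 2 [22T→65T]: ω = 2856.1818×22/65 = 966.7077 rpm, dir flips to +; running = +966.7077
Stage 3 [88T→39T]: ω = 966.7077×88/39 = 2181.2892 rpm, dir flips to −; running = −2181.2892
Stage 4 [15T→49T]: ω = 2181.2892×15/49 = 667.7416 rpm, dir flips to +; running = +667.7416
Stage 5 [12T→96T]: ω = 667.7416×12/96 = 83.4677 rpm, dir flips to −; running = −83.4677
Stage 6 [94T→96T]: ω = 83.4677×94/96 = 81.7288 rpm, dir flips to +; running = +81.7288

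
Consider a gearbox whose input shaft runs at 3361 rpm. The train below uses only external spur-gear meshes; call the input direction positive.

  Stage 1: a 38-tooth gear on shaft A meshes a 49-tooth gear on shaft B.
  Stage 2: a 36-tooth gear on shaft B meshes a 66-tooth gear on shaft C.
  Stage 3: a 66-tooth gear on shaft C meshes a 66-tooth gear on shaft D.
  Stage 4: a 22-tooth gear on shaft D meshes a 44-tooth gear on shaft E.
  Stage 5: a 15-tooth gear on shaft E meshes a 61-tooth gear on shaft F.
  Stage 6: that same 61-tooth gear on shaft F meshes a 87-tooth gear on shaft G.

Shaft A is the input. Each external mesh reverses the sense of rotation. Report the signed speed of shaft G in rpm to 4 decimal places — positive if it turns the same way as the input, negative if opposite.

+122.5622 rpm (same as input, |ω| = 122.5622 rpm)

Stage 1 [38T→49T]: ω = 3361.0000×38/49 = 2606.4898 rpm, dir flips to −; running = −2606.4898
Stage 2 [36T→66T]: ω = 2606.4898×36/66 = 1421.7217 rpm, dir flips to +; running = +1421.7217
Stage 3 [66T→66T]: ω = 1421.7217×66/66 = 1421.7217 rpm, dir flips to −; running = −1421.7217
Stage 4 [22T→44T]: ω = 1421.7217×22/44 = 710.8609 rpm, dir flips to +; running = +710.8609
Stage 5 [15T→61T]: ω = 710.8609×15/61 = 174.8018 rpm, dir flips to −; running = −174.8018
Stage 6 [61T→87T]: ω = 174.8018×61/87 = 122.5622 rpm, dir flips to +; running = +122.5622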